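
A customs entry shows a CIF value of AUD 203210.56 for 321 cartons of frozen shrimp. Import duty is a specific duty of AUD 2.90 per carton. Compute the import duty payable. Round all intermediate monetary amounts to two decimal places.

Import duty: AUD 930.90

Import duty = 321 × 2.90 = 930.90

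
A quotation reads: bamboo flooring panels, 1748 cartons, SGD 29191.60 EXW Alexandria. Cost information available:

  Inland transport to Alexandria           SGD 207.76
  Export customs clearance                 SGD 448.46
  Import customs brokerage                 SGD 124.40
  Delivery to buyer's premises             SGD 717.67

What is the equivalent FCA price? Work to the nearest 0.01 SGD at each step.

FCA price: SGD 29847.82

Not relevant to the conversion: brokerage, delivery — on the buyer under both terms; not part of either seller's price.
From EXW to FCA, the seller additionally bears: inland to port, export clearance.
FCA price = 29191.60 + 207.76 + 448.46 = 29847.82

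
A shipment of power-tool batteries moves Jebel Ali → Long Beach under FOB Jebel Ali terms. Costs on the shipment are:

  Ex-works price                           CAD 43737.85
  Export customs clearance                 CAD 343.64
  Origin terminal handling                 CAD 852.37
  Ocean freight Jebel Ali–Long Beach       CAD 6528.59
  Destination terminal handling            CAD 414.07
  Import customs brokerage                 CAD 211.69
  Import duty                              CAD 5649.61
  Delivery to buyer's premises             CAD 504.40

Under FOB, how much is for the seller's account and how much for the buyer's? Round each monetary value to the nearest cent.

FOB: the seller bears costs until goods are on board at the origin port; the buyer bears freight, insurance and all costs thereafter.
Seller's account: goods 43737.85 + export clearance 343.64 + origin terminal 852.37 = 44933.86
Buyer's account: freight 6528.59 + destination terminal 414.07 + brokerage 211.69 + duty 5649.61 + delivery 504.40 = 13308.36

Seller: CAD 44933.86; buyer: CAD 13308.36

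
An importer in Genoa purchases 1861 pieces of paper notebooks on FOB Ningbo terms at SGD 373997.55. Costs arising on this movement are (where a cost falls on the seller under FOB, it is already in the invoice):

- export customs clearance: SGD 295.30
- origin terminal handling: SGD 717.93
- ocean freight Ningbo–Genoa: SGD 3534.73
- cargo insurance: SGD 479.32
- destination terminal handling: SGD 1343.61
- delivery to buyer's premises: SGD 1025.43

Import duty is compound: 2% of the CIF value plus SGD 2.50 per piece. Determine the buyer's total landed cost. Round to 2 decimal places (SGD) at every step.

Total landed cost: SGD 392593.37

FOB: the seller bears costs until goods are on board at the origin port; the buyer bears freight, insurance and all costs thereafter.
Already in the invoice (seller's account under FOB): export clearance, origin terminal — exclude.
CIF value = FOB price + freight + insurance = 373997.55 + 3534.73 + 479.32 = 378011.60
Ad valorem component: 378011.60 × 2% = 7560.23
Specific component: 1861 × 2.50 = 4652.50
Import duty = 7560.23 + 4652.50 = 12212.73
Buyer bears: freight 3534.73 + insurance 479.32 + destination terminal 1343.61 + delivery 1025.43 + duty 12212.73 = 18595.82
Landed cost = invoice 373997.55 + 18595.82 = 392593.37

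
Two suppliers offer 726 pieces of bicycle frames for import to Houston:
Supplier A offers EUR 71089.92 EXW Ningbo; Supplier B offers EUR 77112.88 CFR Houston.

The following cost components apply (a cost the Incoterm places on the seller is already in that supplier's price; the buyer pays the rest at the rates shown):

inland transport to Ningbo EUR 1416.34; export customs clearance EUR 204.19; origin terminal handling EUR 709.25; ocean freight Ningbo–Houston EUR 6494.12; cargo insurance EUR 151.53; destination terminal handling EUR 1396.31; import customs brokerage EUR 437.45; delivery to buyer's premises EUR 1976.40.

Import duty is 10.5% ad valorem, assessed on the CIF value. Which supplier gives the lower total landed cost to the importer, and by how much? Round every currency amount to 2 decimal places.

Supplier B is cheaper by EUR 3095.04

Supplier A (EXW):
CIF value = EXW price + inland to port + export clearance + origin terminal + freight + insurance = 71089.92 + 1416.34 + 204.19 + 709.25 + 6494.12 + 151.53 = 80065.35
Import duty = 80065.35 × 10.5% = 8406.86
Buyer bears (A): 1416.34 + 204.19 + 709.25 + 6494.12 + 151.53 + 1396.31 + 437.45 + 1976.40 = 12785.59
Landed cost (A) = invoice 71089.92 + 12785.59 + duty 8406.86 = 92282.37
Supplier B (CFR):
CIF value = CFR price + insurance = 77112.88 + 151.53 = 77264.41
Import duty = 77264.41 × 10.5% = 8112.76
Buyer bears (B): 151.53 + 1396.31 + 437.45 + 1976.40 = 3961.69
Landed cost (B) = invoice 77112.88 + 3961.69 + duty 8112.76 = 89187.33
Difference = |92282.37 − 89187.33| = 3095.04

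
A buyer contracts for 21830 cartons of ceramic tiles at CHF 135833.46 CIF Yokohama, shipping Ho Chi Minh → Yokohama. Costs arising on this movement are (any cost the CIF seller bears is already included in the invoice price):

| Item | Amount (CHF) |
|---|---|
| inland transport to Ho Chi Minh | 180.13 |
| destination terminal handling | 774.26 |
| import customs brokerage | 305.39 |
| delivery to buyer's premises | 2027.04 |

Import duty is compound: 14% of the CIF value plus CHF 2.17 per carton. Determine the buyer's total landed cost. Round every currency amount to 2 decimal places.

Total landed cost: CHF 205327.93

CIF: the seller pays costs through ocean freight and marine insurance to the destination port.
Already in the invoice (seller's account under CIF): inland to port — exclude.
The CIF price already equals the CIF value: 135833.46
Ad valorem component: 135833.46 × 14% = 19016.68
Specific component: 21830 × 2.17 = 47371.10
Import duty = 19016.68 + 47371.10 = 66387.78
Buyer bears: destination terminal 774.26 + brokerage 305.39 + delivery 2027.04 + duty 66387.78 = 69494.47
Landed cost = invoice 135833.46 + 69494.47 = 205327.93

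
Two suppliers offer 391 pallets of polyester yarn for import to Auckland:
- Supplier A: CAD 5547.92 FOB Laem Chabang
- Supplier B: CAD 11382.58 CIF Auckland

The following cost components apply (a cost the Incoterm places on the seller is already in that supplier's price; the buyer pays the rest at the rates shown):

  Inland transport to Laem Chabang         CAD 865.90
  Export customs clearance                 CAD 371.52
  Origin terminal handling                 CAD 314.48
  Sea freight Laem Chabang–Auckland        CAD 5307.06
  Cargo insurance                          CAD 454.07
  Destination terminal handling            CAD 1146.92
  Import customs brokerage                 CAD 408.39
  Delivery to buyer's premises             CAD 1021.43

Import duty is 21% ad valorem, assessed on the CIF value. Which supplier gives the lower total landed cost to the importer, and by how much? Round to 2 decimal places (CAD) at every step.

Supplier A (FOB):
CIF value = FOB price + freight + insurance = 5547.92 + 5307.06 + 454.07 = 11309.05
Import duty = 11309.05 × 21% = 2374.90
Buyer bears (A): 5307.06 + 454.07 + 1146.92 + 408.39 + 1021.43 = 8337.87
Landed cost (A) = invoice 5547.92 + 8337.87 + duty 2374.90 = 16260.69
Supplier B (CIF):
The CIF price already equals the CIF value: 11382.58
Import duty = 11382.58 × 21% = 2390.34
Buyer bears (B): 1146.92 + 408.39 + 1021.43 = 2576.74
Landed cost (B) = invoice 11382.58 + 2576.74 + duty 2390.34 = 16349.66
Difference = |16260.69 − 16349.66| = 88.97

Supplier A is cheaper by CAD 88.97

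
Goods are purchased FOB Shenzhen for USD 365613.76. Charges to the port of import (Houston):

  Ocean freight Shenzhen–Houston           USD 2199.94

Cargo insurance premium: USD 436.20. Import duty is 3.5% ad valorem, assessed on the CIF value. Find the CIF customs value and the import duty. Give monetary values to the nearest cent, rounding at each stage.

CIF = FOB price + freight + insurance
CIF = 365613.76 + 2199.94 + 436.20 = 368249.90
Import duty = 368249.90 × 3.5% = 12888.75

CIF value: USD 368249.90; import duty: USD 12888.75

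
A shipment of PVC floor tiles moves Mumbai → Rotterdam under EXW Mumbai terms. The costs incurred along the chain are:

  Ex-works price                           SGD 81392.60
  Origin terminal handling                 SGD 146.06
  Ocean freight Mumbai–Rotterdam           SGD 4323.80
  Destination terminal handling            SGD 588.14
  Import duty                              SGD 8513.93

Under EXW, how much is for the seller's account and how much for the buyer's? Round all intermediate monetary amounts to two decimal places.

Seller: SGD 81392.60; buyer: SGD 13571.93

EXW: the seller makes goods available at their premises; the buyer bears all onward costs.
Seller's account: goods 81392.60 = 81392.60
Buyer's account: origin terminal 146.06 + freight 4323.80 + destination terminal 588.14 + duty 8513.93 = 13571.93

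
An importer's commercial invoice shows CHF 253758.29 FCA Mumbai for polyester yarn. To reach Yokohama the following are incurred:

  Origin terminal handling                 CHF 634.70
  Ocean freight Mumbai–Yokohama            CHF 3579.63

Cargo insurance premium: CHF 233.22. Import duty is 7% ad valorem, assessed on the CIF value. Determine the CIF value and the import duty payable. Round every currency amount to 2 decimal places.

CIF = FCA price + pre-shipment costs + freight + insurance
CIF = 253758.29 + 634.70 + 3579.63 + 233.22 = 258205.84
Import duty = 258205.84 × 7% = 18074.41

CIF value: CHF 258205.84; import duty: CHF 18074.41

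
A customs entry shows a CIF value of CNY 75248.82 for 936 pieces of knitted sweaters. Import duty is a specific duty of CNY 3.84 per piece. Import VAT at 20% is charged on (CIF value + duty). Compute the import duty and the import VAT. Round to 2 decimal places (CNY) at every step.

Import duty = 936 × 3.84 = 3594.24
VAT base = CIF + duty = 75248.82 + 3594.24 = 78843.06
Import VAT = 78843.06 × 20% = 15768.61

Import duty: CNY 3594.24; import VAT: CNY 15768.61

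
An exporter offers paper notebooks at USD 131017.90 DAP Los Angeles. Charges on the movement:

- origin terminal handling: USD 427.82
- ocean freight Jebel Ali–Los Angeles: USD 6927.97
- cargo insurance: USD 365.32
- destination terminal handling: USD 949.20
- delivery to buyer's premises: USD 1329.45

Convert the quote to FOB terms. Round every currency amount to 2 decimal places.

FOB price: USD 121445.96

Not relevant to the conversion: origin terminal — on the seller under both DAP and FOB; already in the DAP price and stays in the FOB price.
From DAP to FOB, the seller no longer bears: freight, insurance, destination terminal, delivery.
FOB price = 131017.90 − 6927.97 − 365.32 − 949.20 − 1329.45 = 121445.96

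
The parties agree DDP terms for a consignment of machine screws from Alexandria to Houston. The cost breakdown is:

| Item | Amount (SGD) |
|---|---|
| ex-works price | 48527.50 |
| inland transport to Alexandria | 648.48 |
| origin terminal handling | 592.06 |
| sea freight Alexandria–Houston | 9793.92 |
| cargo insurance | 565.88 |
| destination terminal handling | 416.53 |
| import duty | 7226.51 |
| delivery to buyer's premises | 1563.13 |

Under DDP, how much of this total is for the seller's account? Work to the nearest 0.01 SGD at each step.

DDP: the seller bears all costs including import duty.
Seller's account: goods 48527.50 + inland to port 648.48 + origin terminal 592.06 + freight 9793.92 + insurance 565.88 + destination terminal 416.53 + duty 7226.51 + delivery 1563.13 = 69334.01
Buyer's account: 0.00

Seller's account: SGD 69334.01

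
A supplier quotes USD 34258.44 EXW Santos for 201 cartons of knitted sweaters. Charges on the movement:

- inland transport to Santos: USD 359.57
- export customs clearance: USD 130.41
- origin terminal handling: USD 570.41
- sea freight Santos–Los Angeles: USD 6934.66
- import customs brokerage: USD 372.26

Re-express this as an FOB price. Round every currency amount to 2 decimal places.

Not relevant to the conversion: freight, brokerage — on the buyer under both terms; not part of either seller's price.
From EXW to FOB, the seller additionally bears: inland to port, export clearance, origin terminal.
FOB price = 34258.44 + 359.57 + 130.41 + 570.41 = 35318.83

FOB price: USD 35318.83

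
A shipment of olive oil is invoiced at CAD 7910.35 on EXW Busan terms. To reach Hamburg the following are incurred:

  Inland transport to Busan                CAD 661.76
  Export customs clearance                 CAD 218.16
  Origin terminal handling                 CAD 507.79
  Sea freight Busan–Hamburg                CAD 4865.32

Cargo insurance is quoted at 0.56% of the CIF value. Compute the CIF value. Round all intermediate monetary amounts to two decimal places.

Let C be the CIF value. C = EXW price + pre-shipment costs + freight + 0.56% × C
C − 0.56% × C = 7910.35 + 661.76 + 218.16 + 507.79 + 4865.32
0.9944 × C = 14163.38
C = 14163.38 / 0.9944 = 14243.14
Insurance premium = 0.56% × 14243.14 = 79.76

CIF value: CAD 14243.14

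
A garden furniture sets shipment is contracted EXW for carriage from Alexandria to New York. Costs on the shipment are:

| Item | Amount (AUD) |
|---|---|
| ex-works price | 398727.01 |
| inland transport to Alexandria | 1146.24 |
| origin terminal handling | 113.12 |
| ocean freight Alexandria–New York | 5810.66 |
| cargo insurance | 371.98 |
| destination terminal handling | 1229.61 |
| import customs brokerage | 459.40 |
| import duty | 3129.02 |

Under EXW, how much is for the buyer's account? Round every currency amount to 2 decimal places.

EXW: the seller makes goods available at their premises; the buyer bears all onward costs.
Seller's account: goods 398727.01 = 398727.01
Buyer's account: inland to port 1146.24 + origin terminal 113.12 + freight 5810.66 + insurance 371.98 + destination terminal 1229.61 + brokerage 459.40 + duty 3129.02 = 12260.03

Buyer's account: AUD 12260.03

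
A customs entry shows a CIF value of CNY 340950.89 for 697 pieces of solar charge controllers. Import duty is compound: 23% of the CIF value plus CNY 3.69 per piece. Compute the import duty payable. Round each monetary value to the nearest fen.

Import duty: CNY 80990.63

Ad valorem component: 340950.89 × 23% = 78418.70
Specific component: 697 × 3.69 = 2571.93
Import duty = 78418.70 + 2571.93 = 80990.63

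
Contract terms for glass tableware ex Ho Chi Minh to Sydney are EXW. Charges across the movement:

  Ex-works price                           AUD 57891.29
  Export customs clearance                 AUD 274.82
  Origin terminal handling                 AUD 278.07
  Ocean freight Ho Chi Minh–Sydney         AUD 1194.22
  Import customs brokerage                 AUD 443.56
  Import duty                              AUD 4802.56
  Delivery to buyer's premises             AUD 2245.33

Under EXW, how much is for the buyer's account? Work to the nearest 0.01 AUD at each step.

EXW: the seller makes goods available at their premises; the buyer bears all onward costs.
Seller's account: goods 57891.29 = 57891.29
Buyer's account: export clearance 274.82 + origin terminal 278.07 + freight 1194.22 + brokerage 443.56 + duty 4802.56 + delivery 2245.33 = 9238.56

Buyer's account: AUD 9238.56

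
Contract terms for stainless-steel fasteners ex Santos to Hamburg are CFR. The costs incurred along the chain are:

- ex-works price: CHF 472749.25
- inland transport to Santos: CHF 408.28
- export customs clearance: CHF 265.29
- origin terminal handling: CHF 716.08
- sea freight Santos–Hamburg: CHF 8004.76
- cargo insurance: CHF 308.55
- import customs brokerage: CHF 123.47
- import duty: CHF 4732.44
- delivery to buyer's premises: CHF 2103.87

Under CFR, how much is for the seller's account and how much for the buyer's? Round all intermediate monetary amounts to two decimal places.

CFR: the seller pays costs through ocean freight to the destination port, but not insurance.
Seller's account: goods 472749.25 + inland to port 408.28 + export clearance 265.29 + origin terminal 716.08 + freight 8004.76 = 482143.66
Buyer's account: insurance 308.55 + brokerage 123.47 + duty 4732.44 + delivery 2103.87 = 7268.33

Seller: CHF 482143.66; buyer: CHF 7268.33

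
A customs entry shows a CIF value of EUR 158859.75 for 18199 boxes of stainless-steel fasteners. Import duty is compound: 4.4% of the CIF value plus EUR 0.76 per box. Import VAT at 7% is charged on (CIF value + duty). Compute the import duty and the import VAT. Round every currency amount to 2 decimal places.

Ad valorem component: 158859.75 × 4.4% = 6989.83
Specific component: 18199 × 0.76 = 13831.24
Import duty = 6989.83 + 13831.24 = 20821.07
VAT base = CIF + duty = 158859.75 + 20821.07 = 179680.82
Import VAT = 179680.82 × 7% = 12577.66

Import duty: EUR 20821.07; import VAT: EUR 12577.66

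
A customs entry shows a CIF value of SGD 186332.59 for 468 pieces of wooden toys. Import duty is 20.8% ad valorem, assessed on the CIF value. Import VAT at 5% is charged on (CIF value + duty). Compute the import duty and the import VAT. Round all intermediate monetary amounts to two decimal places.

Import duty: SGD 38757.18; import VAT: SGD 11254.49

Import duty = 186332.59 × 20.8% = 38757.18
VAT base = CIF + duty = 186332.59 + 38757.18 = 225089.77
Import VAT = 225089.77 × 5% = 11254.49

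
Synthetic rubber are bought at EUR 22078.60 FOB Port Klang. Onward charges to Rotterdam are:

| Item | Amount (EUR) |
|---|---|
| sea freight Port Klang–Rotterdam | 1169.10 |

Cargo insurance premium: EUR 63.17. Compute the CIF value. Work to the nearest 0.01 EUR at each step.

CIF = FOB price + freight + insurance
CIF = 22078.60 + 1169.10 + 63.17 = 23310.87

CIF value: EUR 23310.87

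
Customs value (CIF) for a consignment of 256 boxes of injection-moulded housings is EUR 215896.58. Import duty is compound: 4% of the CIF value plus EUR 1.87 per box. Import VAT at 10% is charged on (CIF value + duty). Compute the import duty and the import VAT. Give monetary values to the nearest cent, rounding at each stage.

Ad valorem component: 215896.58 × 4% = 8635.86
Specific component: 256 × 1.87 = 478.72
Import duty = 8635.86 + 478.72 = 9114.58
VAT base = CIF + duty = 215896.58 + 9114.58 = 225011.16
Import VAT = 225011.16 × 10% = 22501.12

Import duty: EUR 9114.58; import VAT: EUR 22501.12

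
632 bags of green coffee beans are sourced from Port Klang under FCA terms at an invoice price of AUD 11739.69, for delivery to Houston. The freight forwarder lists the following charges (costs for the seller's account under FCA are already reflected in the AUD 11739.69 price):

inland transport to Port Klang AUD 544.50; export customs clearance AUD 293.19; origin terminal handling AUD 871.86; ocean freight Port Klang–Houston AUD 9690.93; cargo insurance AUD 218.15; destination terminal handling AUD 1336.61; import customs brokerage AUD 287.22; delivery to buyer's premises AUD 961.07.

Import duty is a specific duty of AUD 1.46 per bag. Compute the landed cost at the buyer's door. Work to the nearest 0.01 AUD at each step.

Total landed cost: AUD 26028.25

FCA: the seller delivers export-cleared goods to the carrier; the buyer bears costs from that point.
Already in the invoice (seller's account under FCA): inland to port, export clearance — exclude.
CIF value = FCA price + origin terminal + freight + insurance = 11739.69 + 871.86 + 9690.93 + 218.15 = 22520.63
Import duty = 632 × 1.46 = 922.72
Buyer bears: origin terminal 871.86 + freight 9690.93 + insurance 218.15 + destination terminal 1336.61 + brokerage 287.22 + delivery 961.07 + duty 922.72 = 14288.56
Landed cost = invoice 11739.69 + 14288.56 = 26028.25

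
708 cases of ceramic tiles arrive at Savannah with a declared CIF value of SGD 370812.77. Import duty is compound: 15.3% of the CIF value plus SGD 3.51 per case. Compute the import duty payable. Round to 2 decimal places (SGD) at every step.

Import duty: SGD 59219.43

Ad valorem component: 370812.77 × 15.3% = 56734.35
Specific component: 708 × 3.51 = 2485.08
Import duty = 56734.35 + 2485.08 = 59219.43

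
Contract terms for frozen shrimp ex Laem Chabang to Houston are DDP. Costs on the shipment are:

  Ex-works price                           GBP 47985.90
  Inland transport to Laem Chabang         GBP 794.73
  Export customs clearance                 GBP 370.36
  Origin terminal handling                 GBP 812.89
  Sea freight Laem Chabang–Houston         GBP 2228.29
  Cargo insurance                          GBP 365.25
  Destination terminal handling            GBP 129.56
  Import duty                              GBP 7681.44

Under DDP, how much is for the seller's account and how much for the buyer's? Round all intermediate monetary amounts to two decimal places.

Seller: GBP 60368.42; buyer: GBP 0.00

DDP: the seller bears all costs including import duty.
Seller's account: goods 47985.90 + inland to port 794.73 + export clearance 370.36 + origin terminal 812.89 + freight 2228.29 + insurance 365.25 + destination terminal 129.56 + duty 7681.44 = 60368.42
Buyer's account: 0.00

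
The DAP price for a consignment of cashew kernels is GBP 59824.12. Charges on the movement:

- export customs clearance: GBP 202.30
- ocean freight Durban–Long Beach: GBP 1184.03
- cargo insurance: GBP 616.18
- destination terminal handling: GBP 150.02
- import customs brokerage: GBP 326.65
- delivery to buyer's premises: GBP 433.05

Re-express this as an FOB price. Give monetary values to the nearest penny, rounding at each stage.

FOB price: GBP 57440.84

Not relevant to the conversion: export clearance — on the seller under both DAP and FOB; already in the DAP price and stays in the FOB price. brokerage — on the buyer under both terms; not part of either seller's price.
From DAP to FOB, the seller no longer bears: freight, insurance, destination terminal, delivery.
FOB price = 59824.12 − 1184.03 − 616.18 − 150.02 − 433.05 = 57440.84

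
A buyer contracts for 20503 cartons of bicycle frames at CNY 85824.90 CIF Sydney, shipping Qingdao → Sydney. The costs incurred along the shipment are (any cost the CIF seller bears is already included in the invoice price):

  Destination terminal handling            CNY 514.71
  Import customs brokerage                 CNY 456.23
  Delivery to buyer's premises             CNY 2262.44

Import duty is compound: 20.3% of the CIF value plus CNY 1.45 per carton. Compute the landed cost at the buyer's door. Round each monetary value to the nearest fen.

Total landed cost: CNY 136210.08

CIF: the seller pays costs through ocean freight and marine insurance to the destination port.
The CIF price already equals the CIF value: 85824.90
Ad valorem component: 85824.90 × 20.3% = 17422.45
Specific component: 20503 × 1.45 = 29729.35
Import duty = 17422.45 + 29729.35 = 47151.80
Buyer bears: destination terminal 514.71 + brokerage 456.23 + delivery 2262.44 + duty 47151.80 = 50385.18
Landed cost = invoice 85824.90 + 50385.18 = 136210.08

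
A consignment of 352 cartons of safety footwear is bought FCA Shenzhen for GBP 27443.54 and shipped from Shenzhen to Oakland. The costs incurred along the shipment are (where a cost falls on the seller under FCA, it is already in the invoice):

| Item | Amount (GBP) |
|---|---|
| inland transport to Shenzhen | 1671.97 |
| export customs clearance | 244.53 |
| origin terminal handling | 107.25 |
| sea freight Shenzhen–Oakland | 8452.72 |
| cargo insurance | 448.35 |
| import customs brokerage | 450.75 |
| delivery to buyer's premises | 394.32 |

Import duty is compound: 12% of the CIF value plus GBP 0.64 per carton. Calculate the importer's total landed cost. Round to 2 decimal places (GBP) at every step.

Total landed cost: GBP 41896.43

FCA: the seller delivers export-cleared goods to the carrier; the buyer bears costs from that point.
Already in the invoice (seller's account under FCA): inland to port, export clearance — exclude.
CIF value = FCA price + origin terminal + freight + insurance = 27443.54 + 107.25 + 8452.72 + 448.35 = 36451.86
Ad valorem component: 36451.86 × 12% = 4374.22
Specific component: 352 × 0.64 = 225.28
Import duty = 4374.22 + 225.28 = 4599.50
Buyer bears: origin terminal 107.25 + freight 8452.72 + insurance 448.35 + brokerage 450.75 + delivery 394.32 + duty 4599.50 = 14452.89
Landed cost = invoice 27443.54 + 14452.89 = 41896.43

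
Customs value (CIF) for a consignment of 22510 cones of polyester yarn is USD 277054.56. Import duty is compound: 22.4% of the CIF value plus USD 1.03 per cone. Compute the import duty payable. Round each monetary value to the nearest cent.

Import duty: USD 85245.52

Ad valorem component: 277054.56 × 22.4% = 62060.22
Specific component: 22510 × 1.03 = 23185.30
Import duty = 62060.22 + 23185.30 = 85245.52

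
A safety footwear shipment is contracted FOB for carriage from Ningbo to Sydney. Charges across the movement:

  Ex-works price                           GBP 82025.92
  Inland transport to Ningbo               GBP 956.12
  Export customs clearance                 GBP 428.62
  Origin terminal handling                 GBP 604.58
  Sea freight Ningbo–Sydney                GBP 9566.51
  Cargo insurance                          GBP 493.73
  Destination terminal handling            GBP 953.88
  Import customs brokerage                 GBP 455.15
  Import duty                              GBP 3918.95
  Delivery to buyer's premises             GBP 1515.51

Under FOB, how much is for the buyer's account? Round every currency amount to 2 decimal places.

Buyer's account: GBP 16903.73

FOB: the seller bears costs until goods are on board at the origin port; the buyer bears freight, insurance and all costs thereafter.
Seller's account: goods 82025.92 + inland to port 956.12 + export clearance 428.62 + origin terminal 604.58 = 84015.24
Buyer's account: freight 9566.51 + insurance 493.73 + destination terminal 953.88 + brokerage 455.15 + duty 3918.95 + delivery 1515.51 = 16903.73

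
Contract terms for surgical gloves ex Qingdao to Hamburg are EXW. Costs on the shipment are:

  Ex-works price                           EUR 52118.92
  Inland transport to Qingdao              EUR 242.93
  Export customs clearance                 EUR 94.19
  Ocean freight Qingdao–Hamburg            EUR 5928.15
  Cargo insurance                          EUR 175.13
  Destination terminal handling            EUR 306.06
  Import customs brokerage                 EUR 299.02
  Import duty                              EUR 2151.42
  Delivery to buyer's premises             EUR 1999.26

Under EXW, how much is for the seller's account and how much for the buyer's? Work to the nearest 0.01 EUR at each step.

EXW: the seller makes goods available at their premises; the buyer bears all onward costs.
Seller's account: goods 52118.92 = 52118.92
Buyer's account: inland to port 242.93 + export clearance 94.19 + freight 5928.15 + insurance 175.13 + destination terminal 306.06 + brokerage 299.02 + duty 2151.42 + delivery 1999.26 = 11196.16

Seller: EUR 52118.92; buyer: EUR 11196.16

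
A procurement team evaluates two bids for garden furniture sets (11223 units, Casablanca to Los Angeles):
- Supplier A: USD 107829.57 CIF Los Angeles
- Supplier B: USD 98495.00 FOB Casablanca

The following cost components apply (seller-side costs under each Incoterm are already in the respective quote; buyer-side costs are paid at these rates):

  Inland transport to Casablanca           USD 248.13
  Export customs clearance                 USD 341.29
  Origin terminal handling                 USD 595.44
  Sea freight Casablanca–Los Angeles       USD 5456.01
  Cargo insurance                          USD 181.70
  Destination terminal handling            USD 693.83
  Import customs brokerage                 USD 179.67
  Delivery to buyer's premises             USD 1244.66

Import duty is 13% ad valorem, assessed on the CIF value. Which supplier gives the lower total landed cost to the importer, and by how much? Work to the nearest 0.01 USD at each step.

Supplier A (CIF):
The CIF price already equals the CIF value: 107829.57
Import duty = 107829.57 × 13% = 14017.84
Buyer bears (A): 693.83 + 179.67 + 1244.66 = 2118.16
Landed cost (A) = invoice 107829.57 + 2118.16 + duty 14017.84 = 123965.57
Supplier B (FOB):
CIF value = FOB price + freight + insurance = 98495.00 + 5456.01 + 181.70 = 104132.71
Import duty = 104132.71 × 13% = 13537.25
Buyer bears (B): 5456.01 + 181.70 + 693.83 + 179.67 + 1244.66 = 7755.87
Landed cost (B) = invoice 98495.00 + 7755.87 + duty 13537.25 = 119788.12
Difference = |123965.57 − 119788.12| = 4177.45

Supplier B is cheaper by USD 4177.45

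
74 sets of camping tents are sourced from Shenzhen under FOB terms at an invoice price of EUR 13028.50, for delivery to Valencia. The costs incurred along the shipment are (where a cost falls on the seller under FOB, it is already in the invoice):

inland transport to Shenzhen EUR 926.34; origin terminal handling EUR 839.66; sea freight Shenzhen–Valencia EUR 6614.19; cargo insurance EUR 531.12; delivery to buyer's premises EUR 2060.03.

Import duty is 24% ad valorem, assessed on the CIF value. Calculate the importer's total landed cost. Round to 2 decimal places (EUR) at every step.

FOB: the seller bears costs until goods are on board at the origin port; the buyer bears freight, insurance and all costs thereafter.
Already in the invoice (seller's account under FOB): inland to port, origin terminal — exclude.
CIF value = FOB price + freight + insurance = 13028.50 + 6614.19 + 531.12 = 20173.81
Import duty = 20173.81 × 24% = 4841.71
Buyer bears: freight 6614.19 + insurance 531.12 + delivery 2060.03 + duty 4841.71 = 14047.05
Landed cost = invoice 13028.50 + 14047.05 = 27075.55

Total landed cost: EUR 27075.55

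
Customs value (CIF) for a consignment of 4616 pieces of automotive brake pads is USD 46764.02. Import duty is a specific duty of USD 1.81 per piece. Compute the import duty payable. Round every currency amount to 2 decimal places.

Import duty: USD 8354.96

Import duty = 4616 × 1.81 = 8354.96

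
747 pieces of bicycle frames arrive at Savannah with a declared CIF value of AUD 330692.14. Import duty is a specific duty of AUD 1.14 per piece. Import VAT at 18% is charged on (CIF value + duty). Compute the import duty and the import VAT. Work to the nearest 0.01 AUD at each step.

Import duty = 747 × 1.14 = 851.58
VAT base = CIF + duty = 330692.14 + 851.58 = 331543.72
Import VAT = 331543.72 × 18% = 59677.87

Import duty: AUD 851.58; import VAT: AUD 59677.87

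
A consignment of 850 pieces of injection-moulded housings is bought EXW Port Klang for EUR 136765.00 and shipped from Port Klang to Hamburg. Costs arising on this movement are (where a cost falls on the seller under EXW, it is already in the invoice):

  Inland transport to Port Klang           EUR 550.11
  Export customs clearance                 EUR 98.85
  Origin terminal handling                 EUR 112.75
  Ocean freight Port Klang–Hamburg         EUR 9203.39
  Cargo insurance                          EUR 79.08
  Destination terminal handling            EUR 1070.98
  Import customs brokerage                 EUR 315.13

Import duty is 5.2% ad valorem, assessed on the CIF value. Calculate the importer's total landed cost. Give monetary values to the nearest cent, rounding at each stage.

EXW: the seller makes goods available at their premises; the buyer bears all onward costs.
CIF value = EXW price + inland to port + export clearance + origin terminal + freight + insurance = 136765.00 + 550.11 + 98.85 + 112.75 + 9203.39 + 79.08 = 146809.18
Import duty = 146809.18 × 5.2% = 7634.08
Buyer bears: inland to port 550.11 + export clearance 98.85 + origin terminal 112.75 + freight 9203.39 + insurance 79.08 + destination terminal 1070.98 + brokerage 315.13 + duty 7634.08 = 19064.37
Landed cost = invoice 136765.00 + 19064.37 = 155829.37

Total landed cost: EUR 155829.37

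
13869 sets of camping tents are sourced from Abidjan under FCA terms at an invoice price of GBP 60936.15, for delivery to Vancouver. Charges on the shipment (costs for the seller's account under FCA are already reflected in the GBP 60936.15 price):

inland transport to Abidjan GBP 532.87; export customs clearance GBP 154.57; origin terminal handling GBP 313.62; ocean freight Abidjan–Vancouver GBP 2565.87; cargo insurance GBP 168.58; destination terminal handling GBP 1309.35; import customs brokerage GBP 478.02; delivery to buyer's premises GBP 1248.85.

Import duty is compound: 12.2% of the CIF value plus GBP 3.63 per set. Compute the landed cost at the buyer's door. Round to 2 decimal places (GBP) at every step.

Total landed cost: GBP 125170.98

FCA: the seller delivers export-cleared goods to the carrier; the buyer bears costs from that point.
Already in the invoice (seller's account under FCA): inland to port, export clearance — exclude.
CIF value = FCA price + origin terminal + freight + insurance = 60936.15 + 313.62 + 2565.87 + 168.58 = 63984.22
Ad valorem component: 63984.22 × 12.2% = 7806.07
Specific component: 13869 × 3.63 = 50344.47
Import duty = 7806.07 + 50344.47 = 58150.54
Buyer bears: origin terminal 313.62 + freight 2565.87 + insurance 168.58 + destination terminal 1309.35 + brokerage 478.02 + delivery 1248.85 + duty 58150.54 = 64234.83
Landed cost = invoice 60936.15 + 64234.83 = 125170.98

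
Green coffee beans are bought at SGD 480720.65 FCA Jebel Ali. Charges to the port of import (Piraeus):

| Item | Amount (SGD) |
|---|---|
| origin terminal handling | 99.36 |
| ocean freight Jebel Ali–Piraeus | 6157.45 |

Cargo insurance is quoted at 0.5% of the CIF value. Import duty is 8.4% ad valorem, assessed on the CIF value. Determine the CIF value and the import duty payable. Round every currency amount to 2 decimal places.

CIF value: SGD 489424.58; import duty: SGD 41111.66

Let C be the CIF value. C = FCA price + pre-shipment costs + freight + 0.5% × C
C − 0.5% × C = 480720.65 + 99.36 + 6157.45
0.995 × C = 486977.46
C = 486977.46 / 0.995 = 489424.58
Insurance premium = 0.5% × 489424.58 = 2447.12
Import duty = 489424.58 × 8.4% = 41111.66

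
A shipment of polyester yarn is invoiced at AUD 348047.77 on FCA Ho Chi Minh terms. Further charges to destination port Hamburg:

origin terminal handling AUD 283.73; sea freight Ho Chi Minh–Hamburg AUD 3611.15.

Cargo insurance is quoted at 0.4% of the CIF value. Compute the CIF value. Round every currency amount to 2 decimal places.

CIF value: AUD 353356.07

Let C be the CIF value. C = FCA price + pre-shipment costs + freight + 0.4% × C
C − 0.4% × C = 348047.77 + 283.73 + 3611.15
0.996 × C = 351942.65
C = 351942.65 / 0.996 = 353356.07
Insurance premium = 0.4% × 353356.07 = 1413.42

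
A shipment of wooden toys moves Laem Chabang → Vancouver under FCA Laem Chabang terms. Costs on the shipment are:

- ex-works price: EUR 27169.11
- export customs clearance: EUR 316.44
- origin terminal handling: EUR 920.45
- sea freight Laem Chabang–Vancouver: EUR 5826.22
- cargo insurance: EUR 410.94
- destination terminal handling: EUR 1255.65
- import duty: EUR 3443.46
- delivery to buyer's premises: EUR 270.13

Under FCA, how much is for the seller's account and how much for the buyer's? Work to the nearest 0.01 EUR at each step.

Seller: EUR 27485.55; buyer: EUR 12126.85

FCA: the seller delivers export-cleared goods to the carrier; the buyer bears costs from that point.
Seller's account: goods 27169.11 + export clearance 316.44 = 27485.55
Buyer's account: origin terminal 920.45 + freight 5826.22 + insurance 410.94 + destination terminal 1255.65 + duty 3443.46 + delivery 270.13 = 12126.85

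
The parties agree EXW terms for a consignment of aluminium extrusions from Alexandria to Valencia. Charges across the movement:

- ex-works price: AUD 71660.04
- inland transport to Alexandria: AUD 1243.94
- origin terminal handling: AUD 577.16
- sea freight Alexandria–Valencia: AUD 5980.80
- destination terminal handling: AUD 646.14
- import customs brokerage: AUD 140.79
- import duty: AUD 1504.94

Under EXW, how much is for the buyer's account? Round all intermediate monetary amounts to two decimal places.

Buyer's account: AUD 10093.77

EXW: the seller makes goods available at their premises; the buyer bears all onward costs.
Seller's account: goods 71660.04 = 71660.04
Buyer's account: inland to port 1243.94 + origin terminal 577.16 + freight 5980.80 + destination terminal 646.14 + brokerage 140.79 + duty 1504.94 = 10093.77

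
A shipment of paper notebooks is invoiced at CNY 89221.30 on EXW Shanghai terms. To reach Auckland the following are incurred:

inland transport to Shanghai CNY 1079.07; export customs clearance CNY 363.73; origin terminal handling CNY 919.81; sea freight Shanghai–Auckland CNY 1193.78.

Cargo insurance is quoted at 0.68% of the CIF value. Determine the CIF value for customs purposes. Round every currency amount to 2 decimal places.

Let C be the CIF value. C = EXW price + pre-shipment costs + freight + 0.68% × C
C − 0.68% × C = 89221.30 + 1079.07 + 363.73 + 919.81 + 1193.78
0.9932 × C = 92777.69
C = 92777.69 / 0.9932 = 93412.90
Insurance premium = 0.68% × 93412.90 = 635.21

CIF value: CNY 93412.90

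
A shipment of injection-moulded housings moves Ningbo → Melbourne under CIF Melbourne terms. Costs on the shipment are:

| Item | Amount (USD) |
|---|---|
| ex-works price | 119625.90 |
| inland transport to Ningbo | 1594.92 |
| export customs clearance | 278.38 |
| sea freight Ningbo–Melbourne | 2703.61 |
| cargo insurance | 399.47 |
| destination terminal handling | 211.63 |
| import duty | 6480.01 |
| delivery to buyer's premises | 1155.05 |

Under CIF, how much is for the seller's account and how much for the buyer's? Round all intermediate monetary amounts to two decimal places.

Seller: USD 124602.28; buyer: USD 7846.69

CIF: the seller pays costs through ocean freight and marine insurance to the destination port.
Seller's account: goods 119625.90 + inland to port 1594.92 + export clearance 278.38 + freight 2703.61 + insurance 399.47 = 124602.28
Buyer's account: destination terminal 211.63 + duty 6480.01 + delivery 1155.05 = 7846.69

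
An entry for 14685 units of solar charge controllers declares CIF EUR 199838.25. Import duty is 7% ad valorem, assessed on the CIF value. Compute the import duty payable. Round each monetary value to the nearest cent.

Import duty = 199838.25 × 7% = 13988.68

Import duty: EUR 13988.68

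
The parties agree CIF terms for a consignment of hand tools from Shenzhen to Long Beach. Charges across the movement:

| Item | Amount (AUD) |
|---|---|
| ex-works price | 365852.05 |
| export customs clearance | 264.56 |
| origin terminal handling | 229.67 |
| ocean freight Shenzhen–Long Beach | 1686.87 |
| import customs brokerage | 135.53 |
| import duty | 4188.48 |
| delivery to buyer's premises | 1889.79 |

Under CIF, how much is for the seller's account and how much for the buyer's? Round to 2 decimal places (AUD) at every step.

Seller: AUD 368033.15; buyer: AUD 6213.80

CIF: the seller pays costs through ocean freight and marine insurance to the destination port.
Seller's account: goods 365852.05 + export clearance 264.56 + origin terminal 229.67 + freight 1686.87 = 368033.15
Buyer's account: brokerage 135.53 + duty 4188.48 + delivery 1889.79 = 6213.80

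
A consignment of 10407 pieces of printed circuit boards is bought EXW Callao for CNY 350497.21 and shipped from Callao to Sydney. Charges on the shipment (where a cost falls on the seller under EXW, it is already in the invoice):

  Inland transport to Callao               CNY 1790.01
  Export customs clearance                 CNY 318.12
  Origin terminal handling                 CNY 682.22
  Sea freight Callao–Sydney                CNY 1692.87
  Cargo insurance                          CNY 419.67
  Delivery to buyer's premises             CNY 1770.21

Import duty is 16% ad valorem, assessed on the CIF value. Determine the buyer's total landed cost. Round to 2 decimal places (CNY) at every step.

Total landed cost: CNY 414034.33

EXW: the seller makes goods available at their premises; the buyer bears all onward costs.
CIF value = EXW price + inland to port + export clearance + origin terminal + freight + insurance = 350497.21 + 1790.01 + 318.12 + 682.22 + 1692.87 + 419.67 = 355400.10
Import duty = 355400.10 × 16% = 56864.02
Buyer bears: inland to port 1790.01 + export clearance 318.12 + origin terminal 682.22 + freight 1692.87 + insurance 419.67 + delivery 1770.21 + duty 56864.02 = 63537.12
Landed cost = invoice 350497.21 + 63537.12 = 414034.33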